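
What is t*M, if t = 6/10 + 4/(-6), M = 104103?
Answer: -34701/5 ≈ -6940.2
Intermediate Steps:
t = -1/15 (t = 6*(⅒) + 4*(-⅙) = ⅗ - ⅔ = -1/15 ≈ -0.066667)
t*M = -1/15*104103 = -34701/5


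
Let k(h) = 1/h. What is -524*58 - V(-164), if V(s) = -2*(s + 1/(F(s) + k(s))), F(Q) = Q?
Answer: -826276168/26897 ≈ -30720.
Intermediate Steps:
V(s) = -2*s - 2/(s + 1/s) (V(s) = -2*(s + 1/(s + 1/s)) = -2*s - 2/(s + 1/s))
-524*58 - V(-164) = -524*58 - (-2)*(-164)*(2 + (-164)**2)/(1 + (-164)**2) = -30392 - (-2)*(-164)*(2 + 26896)/(1 + 26896) = -30392 - (-2)*(-164)*26898/26897 = -30392 - 1*8822544/26897 = -30392 - 8822544/26897 = -826276168/26897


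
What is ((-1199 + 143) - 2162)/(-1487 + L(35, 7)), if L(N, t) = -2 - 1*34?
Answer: 3218/1523 ≈ 2.1129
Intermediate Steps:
L(N, t) = -36 (L(N, t) = -2 - 34 = -36)
((-1199 + 143) - 2162)/(-1487 + L(35, 7)) = ((-1199 + 143) - 2162)/(-1487 - 36) = (-1056 - 2162)/(-1523) = -3218*(-1/1523) = 3218/1523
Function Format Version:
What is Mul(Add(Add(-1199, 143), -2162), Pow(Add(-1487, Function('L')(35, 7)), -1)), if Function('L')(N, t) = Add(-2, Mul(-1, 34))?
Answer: Rational(3218, 1523) ≈ 2.1129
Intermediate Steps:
Function('L')(N, t) = -36 (Function('L')(N, t) = Add(-2, -34) = -36)
Mul(Add(Add(-1199, 143), -2162), Pow(Add(-1487, Function('L')(35, 7)), -1)) = Mul(Add(Add(-1199, 143), -2162), Pow(Add(-1487, -36), -1)) = Mul(Add(-1056, -2162), Pow(-1523, -1)) = Mul(-3218, Rational(-1, 1523)) = Rational(3218, 1523)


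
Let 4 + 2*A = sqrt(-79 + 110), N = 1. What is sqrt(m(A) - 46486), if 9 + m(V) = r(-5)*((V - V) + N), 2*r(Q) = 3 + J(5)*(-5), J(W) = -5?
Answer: I*sqrt(46481) ≈ 215.59*I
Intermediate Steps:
A = -2 + sqrt(31)/2 (A = -2 + sqrt(-79 + 110)/2 = -2 + sqrt(31)/2 ≈ 0.78388)
r(Q) = 14 (r(Q) = (3 - 5*(-5))/2 = (3 + 25)/2 = (1/2)*28 = 14)
m(V) = 5 (m(V) = -9 + 14*((V - V) + 1) = -9 + 14*(0 + 1) = -9 + 14*1 = -9 + 14 = 5)
sqrt(m(A) - 46486) = sqrt(5 - 46486) = sqrt(-46481) = I*sqrt(46481)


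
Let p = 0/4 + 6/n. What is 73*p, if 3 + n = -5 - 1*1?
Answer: -146/3 ≈ -48.667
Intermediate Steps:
n = -9 (n = -3 + (-5 - 1*1) = -3 + (-5 - 1) = -3 - 6 = -9)
p = -⅔ (p = 0/4 + 6/(-9) = 0*(¼) + 6*(-⅑) = 0 - ⅔ = -⅔ ≈ -0.66667)
73*p = 73*(-⅔) = -146/3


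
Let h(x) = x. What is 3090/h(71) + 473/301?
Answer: 22411/497 ≈ 45.093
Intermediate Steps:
3090/h(71) + 473/301 = 3090/71 + 473/301 = 3090*(1/71) + 473*(1/301) = 3090/71 + 11/7 = 22411/497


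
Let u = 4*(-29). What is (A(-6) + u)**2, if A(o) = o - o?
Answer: 13456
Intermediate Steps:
A(o) = 0
u = -116
(A(-6) + u)**2 = (0 - 116)**2 = (-116)**2 = 13456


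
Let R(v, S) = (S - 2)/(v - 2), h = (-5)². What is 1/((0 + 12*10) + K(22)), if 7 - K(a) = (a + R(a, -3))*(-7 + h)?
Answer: -2/529 ≈ -0.0037807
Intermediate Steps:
h = 25
R(v, S) = (-2 + S)/(-2 + v)
K(a) = 7 - 18*a + 90/(-2 + a) (K(a) = 7 - (a + (-2 - 3)/(-2 + a))*(-7 + 25) = 7 - (a - 5/(-2 + a))*18 = 7 - (-90/(-2 + a) + 18*a) = 7 + (-18*a + 90/(-2 + a)) = 7 - 18*a + 90/(-2 + a))
1/((0 + 12*10) + K(22)) = 1/((0 + 12*10) + (90 + (-2 + 22)*(7 - 18*22))/(-2 + 22)) = 1/((0 + 120) + (90 + 20*(7 - 396))/20) = 1/(120 + (90 + 20*(-389))/20) = 1/(120 + (90 - 7780)/20) = 1/(120 + (1/20)*(-7690)) = 1/(120 - 769/2) = 1/(-529/2) = -2/529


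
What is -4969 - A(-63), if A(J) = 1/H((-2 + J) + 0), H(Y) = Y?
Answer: -322984/65 ≈ -4969.0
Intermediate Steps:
A(J) = 1/(-2 + J) (A(J) = 1/((-2 + J) + 0) = 1/(-2 + J))
-4969 - A(-63) = -4969 - 1/(-2 - 63) = -4969 - 1/(-65) = -4969 - 1*(-1/65) = -4969 + 1/65 = -322984/65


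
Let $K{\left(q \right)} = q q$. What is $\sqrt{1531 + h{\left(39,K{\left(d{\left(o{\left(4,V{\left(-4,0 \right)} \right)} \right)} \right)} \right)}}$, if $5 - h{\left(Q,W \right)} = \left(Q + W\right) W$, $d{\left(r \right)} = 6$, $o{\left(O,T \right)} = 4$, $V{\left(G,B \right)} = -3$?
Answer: $2 i \sqrt{291} \approx 34.117 i$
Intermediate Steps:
$K{\left(q \right)} = q^{2}$
$h{\left(Q,W \right)} = 5 - W \left(Q + W\right)$ ($h{\left(Q,W \right)} = 5 - \left(Q + W\right) W = 5 - W \left(Q + W\right)$)
$\sqrt{1531 + h{\left(39,K{\left(d{\left(o{\left(4,V{\left(-4,0 \right)} \right)} \right)} \right)} \right)}} = \sqrt{1531 - \left(-5 + 1404 + \left(6^{2}\right)^{2}\right)} = \sqrt{1531 - \left(1291 + 1404\right)} = \sqrt{1531 - 2695} = \sqrt{-1164} = 2 i \sqrt{291}$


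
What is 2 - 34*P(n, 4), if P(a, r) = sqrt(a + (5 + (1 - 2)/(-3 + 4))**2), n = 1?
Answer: 2 - 34*sqrt(17) ≈ -138.19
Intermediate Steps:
P(a, r) = sqrt(16 + a) (P(a, r) = sqrt(a + (5 - 1/1)**2) = sqrt(a + (5 - 1*1)**2) = sqrt(a + (5 - 1)**2) = sqrt(a + 4**2) = sqrt(a + 16) = sqrt(16 + a))
2 - 34*P(n, 4) = 2 - 34*sqrt(16 + 1) = 2 - 34*sqrt(17)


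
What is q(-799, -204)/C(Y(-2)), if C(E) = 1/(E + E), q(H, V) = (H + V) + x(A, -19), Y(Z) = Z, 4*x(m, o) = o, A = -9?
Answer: 4031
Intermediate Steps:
x(m, o) = o/4
q(H, V) = -19/4 + H + V (q(H, V) = (H + V) + (¼)*(-19) = (H + V) - 19/4 = -19/4 + H + V)
C(E) = 1/(2*E)
q(-799, -204)/C(Y(-2)) = (-19/4 - 799 - 204)/(((½)/(-2))) = -4031/(4*((½)*(-½))) = -4031/(4*(-¼)) = -4031/4*(-4) = 4031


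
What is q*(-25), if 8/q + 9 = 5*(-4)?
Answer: 200/29 ≈ 6.8966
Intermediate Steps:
q = -8/29 (q = 8/(-9 + 5*(-4)) = 8/(-9 - 20) = 8/(-29) = 8*(-1/29) = -8/29 ≈ -0.27586)
q*(-25) = -8/29*(-25) = 200/29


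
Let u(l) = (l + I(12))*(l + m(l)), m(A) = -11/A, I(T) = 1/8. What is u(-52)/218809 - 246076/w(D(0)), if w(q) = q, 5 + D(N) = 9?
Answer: -5599737804741/91024544 ≈ -61519.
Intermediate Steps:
D(N) = 4 (D(N) = -5 + 9 = 4)
I(T) = ⅛
u(l) = (⅛ + l)*(l - 11/l) (u(l) = (l + ⅛)*(l - 11/l) = (⅛ + l)*(l - 11/l))
u(-52)/218809 - 246076/w(D(0)) = (-11 + (-52)² - 11/8/(-52) + (⅛)*(-52))/218809 - 246076/4 = (-11 + 2704 - 11/8*(-1/52) - 13/2)*(1/218809) - 246076*¼ = (-11 + 2704 + 11/416 - 13/2)*(1/218809) - 61519 = (1117595/416)*(1/218809) - 61519 = 1117595/91024544 - 61519 = -5599737804741/91024544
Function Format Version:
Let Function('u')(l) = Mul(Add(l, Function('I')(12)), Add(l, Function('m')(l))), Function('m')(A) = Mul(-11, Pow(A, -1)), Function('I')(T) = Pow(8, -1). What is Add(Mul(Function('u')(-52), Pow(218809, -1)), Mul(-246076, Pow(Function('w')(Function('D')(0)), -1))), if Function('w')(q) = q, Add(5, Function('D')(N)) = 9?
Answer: Rational(-5599737804741, 91024544) ≈ -61519.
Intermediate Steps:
Function('D')(N) = 4 (Function('D')(N) = Add(-5, 9) = 4)
Function('I')(T) = Rational(1, 8)
Function('u')(l) = Mul(Add(Rational(1, 8), l), Add(l, Mul(-11, Pow(l, -1)))) (Function('u')(l) = Mul(Add(l, Rational(1, 8)), Add(l, Mul(-11, Pow(l, -1)))) = Mul(Add(Rational(1, 8), l), Add(l, Mul(-11, Pow(l, -1)))))
Add(Mul(Function('u')(-52), Pow(218809, -1)), Mul(-246076, Pow(Function('w')(Function('D')(0)), -1))) = Add(Mul(Add(-11, Pow(-52, 2), Mul(Rational(-11, 8), Pow(-52, -1)), Mul(Rational(1, 8), -52)), Pow(218809, -1)), Mul(-246076, Pow(4, -1))) = Add(Mul(Add(-11, 2704, Mul(Rational(-11, 8), Rational(-1, 52)), Rational(-13, 2)), Rational(1, 218809)), Mul(-246076, Rational(1, 4))) = Add(Mul(Add(-11, 2704, Rational(11, 416), Rational(-13, 2)), Rational(1, 218809)), -61519) = Add(Mul(Rational(1117595, 416), Rational(1, 218809)), -61519) = Add(Rational(1117595, 91024544), -61519) = Rational(-5599737804741, 91024544)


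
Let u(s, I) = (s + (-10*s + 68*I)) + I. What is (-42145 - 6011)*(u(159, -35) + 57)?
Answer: 182463084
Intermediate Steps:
u(s, I) = -9*s + 69*I (u(s, I) = (-9*s + 68*I) + I = -9*s + 69*I)
(-42145 - 6011)*(u(159, -35) + 57) = (-42145 - 6011)*((-9*159 + 69*(-35)) + 57) = -48156*((-1431 - 2415) + 57) = -48156*(-3846 + 57) = -48156*(-3789) = 182463084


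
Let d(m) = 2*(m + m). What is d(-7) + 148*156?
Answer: 23060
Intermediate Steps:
d(m) = 4*m (d(m) = 2*(2*m) = 4*m)
d(-7) + 148*156 = 4*(-7) + 148*156 = -28 + 23088 = 23060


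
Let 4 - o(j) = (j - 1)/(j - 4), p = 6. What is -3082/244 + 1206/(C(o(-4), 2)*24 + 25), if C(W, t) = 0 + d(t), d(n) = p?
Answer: -113297/20618 ≈ -5.4951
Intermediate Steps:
d(n) = 6
o(j) = 4 - (-1 + j)/(-4 + j) (o(j) = 4 - (j - 1)/(j - 4) = 4 - (-1 + j)/(-4 + j))
C(W, t) = 6 (C(W, t) = 0 + 6 = 6)
-3082/244 + 1206/(C(o(-4), 2)*24 + 25) = -3082/244 + 1206/(6*24 + 25) = -3082*1/244 + 1206/(144 + 25) = -1541/122 + 1206/169 = -113297/20618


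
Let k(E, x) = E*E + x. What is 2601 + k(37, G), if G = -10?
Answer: 3960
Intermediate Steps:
k(E, x) = x + E² (k(E, x) = E² + x = x + E²)
2601 + k(37, G) = 2601 + (-10 + 37²) = 2601 + (-10 + 1369) = 2601 + 1359 = 3960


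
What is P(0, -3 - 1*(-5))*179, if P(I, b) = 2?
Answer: 358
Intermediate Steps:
P(0, -3 - 1*(-5))*179 = 2*179 = 358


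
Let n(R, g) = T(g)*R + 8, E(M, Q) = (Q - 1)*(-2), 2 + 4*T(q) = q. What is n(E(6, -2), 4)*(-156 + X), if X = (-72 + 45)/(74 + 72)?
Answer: -250833/146 ≈ -1718.0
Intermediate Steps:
X = -27/146 ≈ -0.18493
T(q) = -½ + q/4
E(M, Q) = 2 - 2*Q (E(M, Q) = (-1 + Q)*(-2) = 2 - 2*Q)
n(R, g) = 8 + R*(-½ + g/4) (n(R, g) = (-½ + g/4)*R + 8 = R*(-½ + g/4) + 8 = 8 + R*(-½ + g/4))
n(E(6, -2), 4)*(-156 + X) = (8 + (2 - 2*(-2))*(-2 + 4)/4)*(-156 - 27/146) = (8 + (¼)*(2 + 4)*2)*(-22803/146) = (8 + (¼)*6*2)*(-22803/146) = (8 + 3)*(-22803/146) = 11*(-22803/146) = -250833/146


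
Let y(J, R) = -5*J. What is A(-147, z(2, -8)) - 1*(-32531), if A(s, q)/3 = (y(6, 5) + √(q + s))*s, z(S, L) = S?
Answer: 45761 - 441*I*√145 ≈ 45761.0 - 5310.3*I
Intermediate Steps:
A(s, q) = 3*s*(-30 + √(q + s)) (A(s, q) = 3*((-5*6 + √(q + s))*s) = 3*((-30 + √(q + s))*s) = 3*(s*(-30 + √(q + s))) = 3*s*(-30 + √(q + s)))
A(-147, z(2, -8)) - 1*(-32531) = 3*(-147)*(-30 + √(2 - 147)) - 1*(-32531) = 3*(-147)*(-30 + √(-145)) + 32531 = 3*(-147)*(-30 + I*√145) + 32531 = (13230 - 441*I*√145) + 32531 = 45761 - 441*I*√145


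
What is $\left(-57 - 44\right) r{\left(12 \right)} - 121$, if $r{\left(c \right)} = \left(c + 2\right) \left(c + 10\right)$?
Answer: $-31229$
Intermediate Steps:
$r{\left(c \right)} = \left(2 + c\right) \left(10 + c\right)$
$\left(-57 - 44\right) r{\left(12 \right)} - 121 = \left(-57 - 44\right) \left(20 + 12^{2} + 12 \cdot 12\right) - 121 = - 101 \left(20 + 144 + 144\right) - 121 = \left(-101\right) 308 - 121 = -31108 - 121 = -31229$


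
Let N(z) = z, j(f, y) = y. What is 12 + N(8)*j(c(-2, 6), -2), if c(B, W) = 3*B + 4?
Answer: -4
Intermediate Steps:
c(B, W) = 4 + 3*B
12 + N(8)*j(c(-2, 6), -2) = 12 + 8*(-2) = 12 - 16 = -4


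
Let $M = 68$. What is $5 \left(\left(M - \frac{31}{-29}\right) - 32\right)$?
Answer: $\frac{5375}{29} \approx 185.34$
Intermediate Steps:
$5 \left(\left(M - \frac{31}{-29}\right) - 32\right) = 5 \left(\left(68 - \frac{31}{-29}\right) - 32\right) = 5 \left(\left(68 - - \frac{31}{29}\right) - 32\right) = 5 \left(\left(68 + \frac{31}{29}\right) - 32\right) = 5 \left(\frac{2003}{29} - 32\right) = 5 \cdot \frac{1075}{29} = \frac{5375}{29}$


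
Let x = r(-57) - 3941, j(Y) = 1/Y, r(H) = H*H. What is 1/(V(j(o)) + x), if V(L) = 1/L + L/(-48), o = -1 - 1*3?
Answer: -192/133631 ≈ -0.0014368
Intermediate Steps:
o = -4 (o = -1 - 3 = -4)
r(H) = H**2
x = -692 (x = (-57)**2 - 3941 = 3249 - 3941 = -692)
V(L) = 1/L - L/48 (V(L) = 1/L + L*(-1/48) = 1/L - L/48)
1/(V(j(o)) + x) = 1/((1/(1/(-4)) - 1/48/(-4)) - 692) = 1/((1/(-1/4) - 1/48*(-1/4)) - 692) = 1/((-4 + 1/192) - 692) = 1/(-767/192 - 692) = 1/(-133631/192) = -192/133631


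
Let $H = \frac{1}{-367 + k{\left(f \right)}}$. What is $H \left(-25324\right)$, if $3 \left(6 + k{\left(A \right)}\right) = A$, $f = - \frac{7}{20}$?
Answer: $\frac{1519440}{22387} \approx 67.872$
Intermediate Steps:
$f = - \frac{7}{20}$ ($f = \left(-7\right) \frac{1}{20} = - \frac{7}{20} \approx -0.35$)
$k{\left(A \right)} = -6 + \frac{A}{3}$
$H = - \frac{60}{22387}$ ($H = \frac{1}{-367 + \left(-6 + \frac{1}{3} \left(- \frac{7}{20}\right)\right)} = \frac{1}{-367 - \frac{367}{60}} = \frac{1}{- \frac{22387}{60}} = - \frac{60}{22387} \approx -0.0026801$)
$H \left(-25324\right) = \left(- \frac{60}{22387}\right) \left(-25324\right) = \frac{1519440}{22387}$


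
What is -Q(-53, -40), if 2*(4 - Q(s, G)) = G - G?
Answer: -4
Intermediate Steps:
Q(s, G) = 4 (Q(s, G) = 4 - (G - G)/2 = 4 - 1/2*0 = 4 + 0 = 4)
-Q(-53, -40) = -1*4 = -4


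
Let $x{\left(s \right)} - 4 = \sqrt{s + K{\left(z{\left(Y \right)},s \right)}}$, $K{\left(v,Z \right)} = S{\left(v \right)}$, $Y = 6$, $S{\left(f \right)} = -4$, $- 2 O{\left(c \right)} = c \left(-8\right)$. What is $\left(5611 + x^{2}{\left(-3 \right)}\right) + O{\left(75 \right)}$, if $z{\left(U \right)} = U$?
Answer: $5920 + 8 i \sqrt{7} \approx 5920.0 + 21.166 i$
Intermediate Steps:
$O{\left(c \right)} = 4 c$ ($O{\left(c \right)} = - \frac{c \left(-8\right)}{2} = - \frac{\left(-8\right) c}{2} = 4 c$)
$K{\left(v,Z \right)} = -4$
$x{\left(s \right)} = 4 + \sqrt{-4 + s}$ ($x{\left(s \right)} = 4 + \sqrt{s - 4} = 4 + \sqrt{-4 + s}$)
$\left(5611 + x^{2}{\left(-3 \right)}\right) + O{\left(75 \right)} = \left(5611 + \left(4 + \sqrt{-4 - 3}\right)^{2}\right) + 4 \cdot 75 = \left(5611 + \left(4 + \sqrt{-7}\right)^{2}\right) + 300 = \left(5611 + \left(4 + i \sqrt{7}\right)^{2}\right) + 300 = 5911 + \left(4 + i \sqrt{7}\right)^{2}$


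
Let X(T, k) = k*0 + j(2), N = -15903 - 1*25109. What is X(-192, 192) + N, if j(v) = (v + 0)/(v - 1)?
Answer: -41010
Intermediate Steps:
j(v) = v/(-1 + v)
N = -41012 (N = -15903 - 25109 = -41012)
X(T, k) = 2 (X(T, k) = k*0 + 2/(-1 + 2) = 0 + 2/1 = 0 + 2*1 = 0 + 2 = 2)
X(-192, 192) + N = 2 - 41012 = -41010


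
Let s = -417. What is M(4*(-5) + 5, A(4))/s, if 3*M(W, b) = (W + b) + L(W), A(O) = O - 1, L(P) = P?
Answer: 3/139 ≈ 0.021583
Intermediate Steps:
A(O) = -1 + O
M(W, b) = b/3 + 2*W/3 (M(W, b) = ((W + b) + W)/3 = (b + 2*W)/3 = b/3 + 2*W/3)
M(4*(-5) + 5, A(4))/s = ((-1 + 4)/3 + 2*(4*(-5) + 5)/3)/(-417) = ((⅓)*3 + 2*(-20 + 5)/3)*(-1/417) = (1 + (⅔)*(-15))*(-1/417) = (1 - 10)*(-1/417) = -9*(-1/417) = 3/139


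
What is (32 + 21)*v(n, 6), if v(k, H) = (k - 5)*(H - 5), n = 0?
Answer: -265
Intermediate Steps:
v(k, H) = (-5 + H)*(-5 + k) (v(k, H) = (-5 + k)*(-5 + H) = (-5 + H)*(-5 + k))
(32 + 21)*v(n, 6) = (32 + 21)*(25 - 5*6 - 5*0 + 6*0) = 53*(25 - 30 + 0 + 0) = 53*(-5) = -265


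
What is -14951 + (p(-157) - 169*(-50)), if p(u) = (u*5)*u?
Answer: 116744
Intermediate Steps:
p(u) = 5*u² (p(u) = (5*u)*u = 5*u²)
-14951 + (p(-157) - 169*(-50)) = -14951 + (5*(-157)² - 169*(-50)) = -14951 + (5*24649 + 8450) = -14951 + (123245 + 8450) = -14951 + 131695 = 116744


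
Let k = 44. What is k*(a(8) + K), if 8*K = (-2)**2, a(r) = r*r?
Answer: 2838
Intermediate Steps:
a(r) = r**2
K = 1/2 (K = (1/8)*(-2)**2 = (1/8)*4 = 1/2 ≈ 0.50000)
k*(a(8) + K) = 44*(8**2 + 1/2) = 44*(64 + 1/2) = 44*(129/2) = 2838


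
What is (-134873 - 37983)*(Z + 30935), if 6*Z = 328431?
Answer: -14809178516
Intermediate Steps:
Z = 109477/2 (Z = (⅙)*328431 = 109477/2 ≈ 54739.)
(-134873 - 37983)*(Z + 30935) = (-134873 - 37983)*(109477/2 + 30935) = -172856*171347/2 = -14809178516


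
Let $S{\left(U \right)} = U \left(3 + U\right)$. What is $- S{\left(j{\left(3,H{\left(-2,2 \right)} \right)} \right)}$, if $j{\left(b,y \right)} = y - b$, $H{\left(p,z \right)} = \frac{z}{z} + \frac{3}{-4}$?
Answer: $\frac{11}{16} \approx 0.6875$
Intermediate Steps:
$H{\left(p,z \right)} = \frac{1}{4}$ ($H{\left(p,z \right)} = 1 + 3 \left(- \frac{1}{4}\right) = 1 - \frac{3}{4} = \frac{1}{4}$)
$- S{\left(j{\left(3,H{\left(-2,2 \right)} \right)} \right)} = - \left(\frac{1}{4} - 3\right) \left(3 + \left(\frac{1}{4} - 3\right)\right) = - \frac{\left(-11\right) \left(3 - \frac{11}{4}\right)}{4} = - \frac{-11}{4 \cdot 4} = \left(-1\right) \left(- \frac{11}{16}\right) = \frac{11}{16}$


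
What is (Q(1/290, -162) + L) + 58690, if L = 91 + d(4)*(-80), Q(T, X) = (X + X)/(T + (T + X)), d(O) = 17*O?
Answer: 1252973729/23489 ≈ 53343.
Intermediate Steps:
Q(T, X) = 2*X/(X + 2*T) (Q(T, X) = (2*X)/(X + 2*T) = 2*X/(X + 2*T))
L = -5349 (L = 91 + (17*4)*(-80) = 91 + 68*(-80) = 91 - 5440 = -5349)
(Q(1/290, -162) + L) + 58690 = (2*(-162)/(-162 + 2/290) - 5349) + 58690 = (2*(-162)/(-162 + 2*(1/290)) - 5349) + 58690 = (2*(-162)/(-162 + 1/145) - 5349) + 58690 = (2*(-162)/(-23489/145) - 5349) + 58690 = (2*(-162)*(-145/23489) - 5349) + 58690 = (46980/23489 - 5349) + 58690 = -125595681/23489 + 58690 = 1252973729/23489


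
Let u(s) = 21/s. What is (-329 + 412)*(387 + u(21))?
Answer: 32204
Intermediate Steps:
(-329 + 412)*(387 + u(21)) = (-329 + 412)*(387 + 21/21) = 83*(387 + 21*(1/21)) = 83*(387 + 1) = 83*388 = 32204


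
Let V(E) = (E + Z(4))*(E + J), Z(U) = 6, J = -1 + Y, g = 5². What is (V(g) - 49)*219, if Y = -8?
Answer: 97893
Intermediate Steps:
g = 25
J = -9 (J = -1 - 8 = -9)
V(E) = (-9 + E)*(6 + E) (V(E) = (E + 6)*(E - 9) = (6 + E)*(-9 + E) = (-9 + E)*(6 + E))
(V(g) - 49)*219 = ((-54 + 25² - 3*25) - 49)*219 = ((-54 + 625 - 75) - 49)*219 = (496 - 49)*219 = 447*219 = 97893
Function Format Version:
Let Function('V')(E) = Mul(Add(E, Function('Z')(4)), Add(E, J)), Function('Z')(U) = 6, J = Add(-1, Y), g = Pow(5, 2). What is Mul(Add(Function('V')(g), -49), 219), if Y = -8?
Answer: 97893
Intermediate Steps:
g = 25
J = -9 (J = Add(-1, -8) = -9)
Function('V')(E) = Mul(Add(-9, E), Add(6, E)) (Function('V')(E) = Mul(Add(E, 6), Add(E, -9)) = Mul(Add(6, E), Add(-9, E)) = Mul(Add(-9, E), Add(6, E)))
Mul(Add(Function('V')(g), -49), 219) = Mul(Add(Add(-54, Pow(25, 2), Mul(-3, 25)), -49), 219) = Mul(Add(Add(-54, 625, -75), -49), 219) = Mul(Add(496, -49), 219) = Mul(447, 219) = 97893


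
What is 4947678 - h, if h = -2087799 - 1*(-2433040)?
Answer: 4602437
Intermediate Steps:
h = 345241 (h = -2087799 + 2433040 = 345241)
4947678 - h = 4947678 - 1*345241 = 4947678 - 345241 = 4602437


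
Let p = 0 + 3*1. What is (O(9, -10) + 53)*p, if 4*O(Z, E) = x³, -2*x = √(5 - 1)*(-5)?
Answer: 1011/4 ≈ 252.75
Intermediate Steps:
x = 5 (x = -√(5 - 1)*(-5)/2 = -√4*(-5)/2 = -(-5) = -½*(-10) = 5)
O(Z, E) = 125/4 (O(Z, E) = (¼)*5³ = (¼)*125 = 125/4)
p = 3 (p = 0 + 3 = 3)
(O(9, -10) + 53)*p = (125/4 + 53)*3 = (337/4)*3 = 1011/4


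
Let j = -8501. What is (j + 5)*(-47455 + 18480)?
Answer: 246171600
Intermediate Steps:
(j + 5)*(-47455 + 18480) = (-8501 + 5)*(-47455 + 18480) = -8496*(-28975) = 246171600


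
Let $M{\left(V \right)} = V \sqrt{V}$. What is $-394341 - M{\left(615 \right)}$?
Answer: $-394341 - 615 \sqrt{615} \approx -4.0959 \cdot 10^{5}$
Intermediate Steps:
$M{\left(V \right)} = V^{\frac{3}{2}}$
$-394341 - M{\left(615 \right)} = -394341 - 615^{\frac{3}{2}} = -394341 - 615 \sqrt{615}$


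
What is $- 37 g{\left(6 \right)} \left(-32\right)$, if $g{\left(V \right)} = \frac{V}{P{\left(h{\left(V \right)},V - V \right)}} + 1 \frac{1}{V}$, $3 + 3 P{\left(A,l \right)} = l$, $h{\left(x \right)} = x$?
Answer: $- \frac{20720}{3} \approx -6906.7$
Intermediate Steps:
$P{\left(A,l \right)} = -1 + \frac{l}{3}$
$g{\left(V \right)} = \frac{1}{V} - V$ ($g{\left(V \right)} = \frac{V}{-1 + \frac{V - V}{3}} + 1 \frac{1}{V} = \frac{V}{-1 + \frac{1}{3} \cdot 0} + \frac{1}{V} = \frac{V}{-1 + 0} + \frac{1}{V} = \frac{V}{-1} + \frac{1}{V} = V \left(-1\right) + \frac{1}{V} = - V + \frac{1}{V} = \frac{1}{V} - V$)
$- 37 g{\left(6 \right)} \left(-32\right) = - 37 \left(\frac{1}{6} - 6\right) \left(-32\right) = \left(-37\right) \left(- \frac{35}{6}\right) \left(-32\right) = \frac{1295}{6} \left(-32\right) = - \frac{20720}{3}$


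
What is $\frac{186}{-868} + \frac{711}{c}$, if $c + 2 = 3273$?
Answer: $\frac{141}{45794} \approx 0.003079$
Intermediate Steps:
$c = 3271$ ($c = -2 + 3273 = 3271$)
$\frac{186}{-868} + \frac{711}{c} = \frac{186}{-868} + \frac{711}{3271} = 186 \left(- \frac{1}{868}\right) + 711 \cdot \frac{1}{3271} = - \frac{3}{14} + \frac{711}{3271} = \frac{141}{45794}$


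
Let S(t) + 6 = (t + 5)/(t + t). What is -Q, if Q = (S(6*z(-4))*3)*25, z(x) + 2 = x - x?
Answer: 3425/8 ≈ 428.13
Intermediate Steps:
z(x) = -2 (z(x) = -2 + (x - x) = -2 + 0 = -2)
S(t) = -6 + (5 + t)/(2*t) (S(t) = -6 + (t + 5)/(t + t) = -6 + (5 + t)/((2*t)) = -6 + (5 + t)*(1/(2*t)) = -6 + (5 + t)/(2*t))
Q = -3425/8 (Q = (((5 - 66*(-2))/(2*((6*(-2)))))*3)*25 = (((1/2)*(5 - 11*(-12))/(-12))*3)*25 = (((1/2)*(-1/12)*(5 + 132))*3)*25 = (((1/2)*(-1/12)*137)*3)*25 = -137/24*3*25 = -137/8*25 = -3425/8 ≈ -428.13)
-Q = -1*(-3425/8) = 3425/8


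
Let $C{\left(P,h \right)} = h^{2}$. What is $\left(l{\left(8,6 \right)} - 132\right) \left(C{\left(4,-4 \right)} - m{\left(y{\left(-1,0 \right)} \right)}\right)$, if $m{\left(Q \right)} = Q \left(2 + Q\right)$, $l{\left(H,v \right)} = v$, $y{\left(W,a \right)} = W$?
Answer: $-2142$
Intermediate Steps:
$\left(l{\left(8,6 \right)} - 132\right) \left(C{\left(4,-4 \right)} - m{\left(y{\left(-1,0 \right)} \right)}\right) = \left(6 - 132\right) \left(\left(-4\right)^{2} - - (2 - 1)\right) = - 126 \left(16 - \left(-1\right) 1\right) = - 126 \left(16 - -1\right) = - 126 \left(16 + 1\right) = \left(-126\right) 17 = -2142$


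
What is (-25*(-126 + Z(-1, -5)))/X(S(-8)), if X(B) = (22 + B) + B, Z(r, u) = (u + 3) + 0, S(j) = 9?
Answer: 80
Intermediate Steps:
Z(r, u) = 3 + u (Z(r, u) = (3 + u) + 0 = 3 + u)
X(B) = 22 + 2*B
(-25*(-126 + Z(-1, -5)))/X(S(-8)) = (-25*(-126 + (3 - 5)))/(22 + 2*9) = (-25*(-126 - 2))/(22 + 18) = -25*(-128)/40 = 3200*(1/40) = 80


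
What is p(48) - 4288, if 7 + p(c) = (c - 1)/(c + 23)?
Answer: -304898/71 ≈ -4294.3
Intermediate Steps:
p(c) = -7 + (-1 + c)/(23 + c) (p(c) = -7 + (c - 1)/(c + 23) = -7 + (-1 + c)/(23 + c))
p(48) - 4288 = 6*(-27 - 1*48)/(23 + 48) - 4288 = 6*(-27 - 48)/71 - 4288 = 6*(1/71)*(-75) - 4288 = -450/71 - 4288 = -304898/71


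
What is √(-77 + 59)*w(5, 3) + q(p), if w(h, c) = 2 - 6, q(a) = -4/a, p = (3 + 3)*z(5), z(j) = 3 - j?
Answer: ⅓ - 12*I*√2 ≈ 0.33333 - 16.971*I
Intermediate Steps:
p = -12 (p = (3 + 3)*(3 - 1*5) = 6*(3 - 5) = 6*(-2) = -12)
w(h, c) = -4
√(-77 + 59)*w(5, 3) + q(p) = √(-77 + 59)*(-4) - 4/(-12) = √(-18)*(-4) - 4*(-1/12) = (3*I*√2)*(-4) + ⅓ = -12*I*√2 + ⅓ = ⅓ - 12*I*√2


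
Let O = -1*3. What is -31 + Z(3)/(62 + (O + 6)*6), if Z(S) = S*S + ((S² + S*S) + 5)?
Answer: -153/5 ≈ -30.600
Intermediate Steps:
O = -3
Z(S) = 5 + 3*S² (Z(S) = S² + ((S² + S²) + 5) = S² + (2*S² + 5) = S² + (5 + 2*S²) = 5 + 3*S²)
-31 + Z(3)/(62 + (O + 6)*6) = -31 + (5 + 3*3²)/(62 + (-3 + 6)*6) = -31 + (5 + 3*9)/(62 + 3*6) = -31 + (5 + 27)/(62 + 18) = -31 + 32/80 = -31 + (1/80)*32 = -31 + ⅖ = -153/5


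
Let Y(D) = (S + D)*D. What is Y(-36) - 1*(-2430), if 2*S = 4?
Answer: 3654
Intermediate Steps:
S = 2 (S = (½)*4 = 2)
Y(D) = D*(2 + D) (Y(D) = (2 + D)*D = D*(2 + D))
Y(-36) - 1*(-2430) = -36*(2 - 36) - 1*(-2430) = -36*(-34) + 2430 = 1224 + 2430 = 3654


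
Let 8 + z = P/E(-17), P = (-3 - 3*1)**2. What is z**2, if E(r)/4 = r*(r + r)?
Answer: 21298225/334084 ≈ 63.751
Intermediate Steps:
E(r) = 8*r**2 (E(r) = 4*(r*(r + r)) = 4*(r*(2*r)) = 4*(2*r**2) = 8*r**2)
P = 36 (P = (-3 - 3)**2 = (-6)**2 = 36)
z = -4615/578 (z = -8 + 36/((8*(-17)**2)) = -8 + 36/((8*289)) = -8 + 36/2312 = -8 + 36*(1/2312) = -8 + 9/578 = -4615/578 ≈ -7.9844)
z**2 = (-4615/578)**2 = 21298225/334084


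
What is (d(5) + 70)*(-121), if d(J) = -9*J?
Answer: -3025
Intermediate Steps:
(d(5) + 70)*(-121) = (-9*5 + 70)*(-121) = (-45 + 70)*(-121) = 25*(-121) = -3025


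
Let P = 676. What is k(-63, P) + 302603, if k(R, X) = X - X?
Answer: 302603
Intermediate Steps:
k(R, X) = 0
k(-63, P) + 302603 = 0 + 302603 = 302603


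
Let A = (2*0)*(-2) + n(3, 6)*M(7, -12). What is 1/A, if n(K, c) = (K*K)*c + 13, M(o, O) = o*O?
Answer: -1/5628 ≈ -0.00017768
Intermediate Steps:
M(o, O) = O*o
n(K, c) = 13 + c*K² (n(K, c) = K²*c + 13 = c*K² + 13 = 13 + c*K²)
A = -5628 (A = (2*0)*(-2) + (13 + 6*3²)*(-12*7) = 0*(-2) + (13 + 6*9)*(-84) = 0 + (13 + 54)*(-84) = 0 + 67*(-84) = 0 - 5628 = -5628)
1/A = 1/(-5628) = -1/5628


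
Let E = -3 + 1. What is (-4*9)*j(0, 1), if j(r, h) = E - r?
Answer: 72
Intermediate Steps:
E = -2
j(r, h) = -2 - r
(-4*9)*j(0, 1) = (-4*9)*(-2 - 1*0) = -36*(-2 + 0) = -36*(-2) = 72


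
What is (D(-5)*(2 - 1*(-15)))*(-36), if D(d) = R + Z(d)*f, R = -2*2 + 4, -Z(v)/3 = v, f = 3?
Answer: -27540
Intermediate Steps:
Z(v) = -3*v
R = 0 (R = -4 + 4 = 0)
D(d) = -9*d (D(d) = 0 - 3*d*3 = 0 - 9*d = -9*d)
(D(-5)*(2 - 1*(-15)))*(-36) = ((-9*(-5))*(2 - 1*(-15)))*(-36) = (45*(2 + 15))*(-36) = (45*17)*(-36) = 765*(-36) = -27540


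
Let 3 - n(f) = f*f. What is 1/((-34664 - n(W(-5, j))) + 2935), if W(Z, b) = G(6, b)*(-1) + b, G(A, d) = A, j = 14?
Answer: -1/31668 ≈ -3.1578e-5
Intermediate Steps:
W(Z, b) = -6 + b (W(Z, b) = 6*(-1) + b = -6 + b)
n(f) = 3 - f² (n(f) = 3 - f*f = 3 - f²)
1/((-34664 - n(W(-5, j))) + 2935) = 1/((-34664 - (3 - (-6 + 14)²)) + 2935) = 1/((-34664 - (3 - 1*8²)) + 2935) = 1/((-34664 - (3 - 1*64)) + 2935) = 1/((-34664 - (3 - 64)) + 2935) = 1/((-34664 - 1*(-61)) + 2935) = 1/((-34664 + 61) + 2935) = 1/(-34603 + 2935) = 1/(-31668) = -1/31668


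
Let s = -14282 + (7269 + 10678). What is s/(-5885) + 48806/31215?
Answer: 34564067/36740055 ≈ 0.94077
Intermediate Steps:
s = 3665 (s = -14282 + 17947 = 3665)
s/(-5885) + 48806/31215 = 3665/(-5885) + 48806/31215 = 3665*(-1/5885) + 48806*(1/31215) = -733/1177 + 48806/31215 = 34564067/36740055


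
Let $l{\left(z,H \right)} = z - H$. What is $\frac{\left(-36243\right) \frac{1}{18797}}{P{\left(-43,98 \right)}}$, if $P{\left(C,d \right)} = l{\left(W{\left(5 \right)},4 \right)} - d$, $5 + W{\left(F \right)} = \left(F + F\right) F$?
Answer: $\frac{12081}{357143} \approx 0.033827$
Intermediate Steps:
$W{\left(F \right)} = -5 + 2 F^{2}$ ($W{\left(F \right)} = -5 + \left(F + F\right) F = -5 + 2 F F = -5 + 2 F^{2}$)
$P{\left(C,d \right)} = 41 - d$ ($P{\left(C,d \right)} = \left(\left(-5 + 2 \cdot 5^{2}\right) - 4\right) - d = \left(\left(-5 + 2 \cdot 25\right) - 4\right) - d = \left(\left(-5 + 50\right) - 4\right) - d = \left(45 - 4\right) - d = 41 - d$)
$\frac{\left(-36243\right) \frac{1}{18797}}{P{\left(-43,98 \right)}} = \frac{\left(-36243\right) \frac{1}{18797}}{41 - 98} = - \frac{36243}{18797 \left(-57\right)} = \left(- \frac{36243}{18797}\right) \left(- \frac{1}{57}\right) = \frac{12081}{357143}$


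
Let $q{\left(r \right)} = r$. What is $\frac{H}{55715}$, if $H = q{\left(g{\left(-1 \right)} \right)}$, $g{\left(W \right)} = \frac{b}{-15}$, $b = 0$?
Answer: $0$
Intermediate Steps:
$g{\left(W \right)} = 0$ ($g{\left(W \right)} = \frac{0}{-15} = 0 \left(- \frac{1}{15}\right) = 0$)
$H = 0$
$\frac{H}{55715} = \frac{0}{55715} = 0 \cdot \frac{1}{55715} = 0$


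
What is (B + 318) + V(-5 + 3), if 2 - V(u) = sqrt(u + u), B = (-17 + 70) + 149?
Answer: 522 - 2*I ≈ 522.0 - 2.0*I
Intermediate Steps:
B = 202 (B = 53 + 149 = 202)
V(u) = 2 - sqrt(2)*sqrt(u) (V(u) = 2 - sqrt(u + u) = 2 - sqrt(2*u) = 2 - sqrt(2)*sqrt(u))
(B + 318) + V(-5 + 3) = (202 + 318) + (2 - sqrt(2)*sqrt(-5 + 3)) = 520 + (2 - sqrt(2)*sqrt(-2)) = 520 + (2 - sqrt(2)*I*sqrt(2)) = 520 + (2 - 2*I) = 522 - 2*I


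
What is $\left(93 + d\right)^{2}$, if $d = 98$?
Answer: $36481$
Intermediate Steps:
$\left(93 + d\right)^{2} = \left(93 + 98\right)^{2} = 191^{2} = 36481$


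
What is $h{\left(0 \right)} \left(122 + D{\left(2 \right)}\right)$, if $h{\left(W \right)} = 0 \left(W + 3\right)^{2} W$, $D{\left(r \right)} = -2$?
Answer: $0$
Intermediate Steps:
$h{\left(W \right)} = 0$ ($h{\left(W \right)} = 0 \left(3 + W\right)^{2} W = 0 W = 0$)
$h{\left(0 \right)} \left(122 + D{\left(2 \right)}\right) = 0 \left(122 - 2\right) = 0 \cdot 120 = 0$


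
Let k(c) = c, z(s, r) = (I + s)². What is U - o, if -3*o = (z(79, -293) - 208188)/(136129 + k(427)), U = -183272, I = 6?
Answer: -10725839237/58524 ≈ -1.8327e+5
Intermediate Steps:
z(s, r) = (6 + s)²
o = 28709/58524 (o = -((6 + 79)² - 208188)/(3*(136129 + 427)) = -(85² - 208188)/(3*136556) = -(7225 - 208188)/(3*136556) = -(-200963)/(3*136556) = -⅓*(-28709/19508) = 28709/58524 ≈ 0.49055)
U - o = -183272 - 1*28709/58524 = -183272 - 28709/58524 = -10725839237/58524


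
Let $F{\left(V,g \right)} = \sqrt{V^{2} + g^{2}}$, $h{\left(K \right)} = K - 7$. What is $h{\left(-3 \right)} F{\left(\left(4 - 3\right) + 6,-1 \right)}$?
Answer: $- 50 \sqrt{2} \approx -70.711$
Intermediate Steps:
$h{\left(K \right)} = -7 + K$
$h{\left(-3 \right)} F{\left(\left(4 - 3\right) + 6,-1 \right)} = \left(-7 - 3\right) \sqrt{\left(\left(4 - 3\right) + 6\right)^{2} + \left(-1\right)^{2}} = - 10 \sqrt{\left(1 + 6\right)^{2} + 1} = - 10 \sqrt{7^{2} + 1} = - 10 \sqrt{49 + 1} = - 10 \sqrt{50} = - 10 \cdot 5 \sqrt{2} = - 50 \sqrt{2}$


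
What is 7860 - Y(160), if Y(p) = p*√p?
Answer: 7860 - 640*√10 ≈ 5836.1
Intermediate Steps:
Y(p) = p^(3/2)
7860 - Y(160) = 7860 - 160^(3/2) = 7860 - 640*√10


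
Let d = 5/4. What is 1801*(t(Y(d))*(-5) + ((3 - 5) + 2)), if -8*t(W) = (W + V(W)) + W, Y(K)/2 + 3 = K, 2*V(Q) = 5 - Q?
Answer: -99055/32 ≈ -3095.5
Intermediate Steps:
V(Q) = 5/2 - Q/2 (V(Q) = (5 - Q)/2 = 5/2 - Q/2)
d = 5/4 (d = 5*(¼) = 5/4 ≈ 1.2500)
Y(K) = -6 + 2*K
t(W) = -5/16 - 3*W/16 (t(W) = -((W + (5/2 - W/2)) + W)/8 = -((5/2 + W/2) + W)/8 = -(5/2 + 3*W/2)/8 = -5/16 - 3*W/16)
1801*(t(Y(d))*(-5) + ((3 - 5) + 2)) = 1801*((-5/16 - 3*(-6 + 2*(5/4))/16)*(-5) + ((3 - 5) + 2)) = 1801*((-5/16 - 3*(-6 + 5/2)/16)*(-5) + (-2 + 2)) = 1801*((-5/16 - 3/16*(-7/2))*(-5) + 0) = 1801*((-5/16 + 21/32)*(-5) + 0) = 1801*((11/32)*(-5) + 0) = 1801*(-55/32 + 0) = 1801*(-55/32) = -99055/32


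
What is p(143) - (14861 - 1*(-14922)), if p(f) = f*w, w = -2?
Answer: -30069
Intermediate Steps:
p(f) = -2*f (p(f) = f*(-2) = -2*f)
p(143) - (14861 - 1*(-14922)) = -2*143 - (14861 - 1*(-14922)) = -286 - (14861 + 14922) = -286 - 1*29783 = -286 - 29783 = -30069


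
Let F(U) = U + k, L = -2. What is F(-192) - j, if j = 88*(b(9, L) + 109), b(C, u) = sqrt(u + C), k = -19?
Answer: -9803 - 88*sqrt(7) ≈ -10036.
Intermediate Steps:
F(U) = -19 + U (F(U) = U - 19 = -19 + U)
b(C, u) = sqrt(C + u)
j = 9592 + 88*sqrt(7) (j = 88*(sqrt(9 - 2) + 109) = 88*(sqrt(7) + 109) = 88*(109 + sqrt(7)) = 9592 + 88*sqrt(7) ≈ 9824.8)
F(-192) - j = (-19 - 192) - (9592 + 88*sqrt(7)) = -211 + (-9592 - 88*sqrt(7)) = -9803 - 88*sqrt(7)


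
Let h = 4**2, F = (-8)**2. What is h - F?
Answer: -48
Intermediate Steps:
F = 64
h = 16
h - F = 16 - 1*64 = 16 - 64 = -48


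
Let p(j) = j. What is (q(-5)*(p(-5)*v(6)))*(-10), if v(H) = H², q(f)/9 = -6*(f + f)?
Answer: 972000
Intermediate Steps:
q(f) = -108*f (q(f) = 9*(-6*(f + f)) = 9*(-12*f) = -108*f)
(q(-5)*(p(-5)*v(6)))*(-10) = ((-108*(-5))*(-5*6²))*(-10) = (540*(-5*36))*(-10) = (540*(-180))*(-10) = -97200*(-10) = 972000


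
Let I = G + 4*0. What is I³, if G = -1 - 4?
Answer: -125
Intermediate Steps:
G = -5
I = -5 (I = -5 + 4*0 = -5 + 0 = -5)
I³ = (-5)³ = -125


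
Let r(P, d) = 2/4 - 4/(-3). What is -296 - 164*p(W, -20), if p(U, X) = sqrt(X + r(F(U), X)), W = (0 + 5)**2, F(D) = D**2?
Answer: -296 - 82*I*sqrt(654)/3 ≈ -296.0 - 699.01*I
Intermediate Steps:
r(P, d) = 11/6 (r(P, d) = 2*(1/4) - 4*(-1/3) = 1/2 + 4/3 = 11/6)
W = 25 (W = 5**2 = 25)
p(U, X) = sqrt(11/6 + X) (p(U, X) = sqrt(X + 11/6) = sqrt(11/6 + X))
-296 - 164*p(W, -20) = -296 - 82*sqrt(66 + 36*(-20))/3 = -296 - 82*sqrt(66 - 720)/3 = -296 - 82*sqrt(-654)/3 = -296 - 82*I*sqrt(654)/3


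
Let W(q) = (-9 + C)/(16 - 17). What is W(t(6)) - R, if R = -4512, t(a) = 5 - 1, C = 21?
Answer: 4500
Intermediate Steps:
t(a) = 4
W(q) = -12 (W(q) = (-9 + 21)/(16 - 17) = 12/(-1) = 12*(-1) = -12)
W(t(6)) - R = -12 - 1*(-4512) = -12 + 4512 = 4500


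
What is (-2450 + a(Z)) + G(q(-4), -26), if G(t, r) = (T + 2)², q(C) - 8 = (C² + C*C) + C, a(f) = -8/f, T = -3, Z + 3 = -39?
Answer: -51425/21 ≈ -2448.8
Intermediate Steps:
Z = -42 (Z = -3 - 39 = -42)
q(C) = 8 + C + 2*C² (q(C) = 8 + ((C² + C*C) + C) = 8 + ((C² + C²) + C) = 8 + (2*C² + C) = 8 + (C + 2*C²) = 8 + C + 2*C²)
G(t, r) = 1 (G(t, r) = (-3 + 2)² = (-1)² = 1)
(-2450 + a(Z)) + G(q(-4), -26) = (-2450 - 8/(-42)) + 1 = (-2450 - 8*(-1/42)) + 1 = (-2450 + 4/21) + 1 = -51446/21 + 1 = -51425/21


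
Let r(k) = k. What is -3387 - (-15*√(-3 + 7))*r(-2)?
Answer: -3447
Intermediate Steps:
-3387 - (-15*√(-3 + 7))*r(-2) = -3387 - (-15*√(-3 + 7))*(-2) = -3387 - (-15*√4)*(-2) = -3387 - (-15*2)*(-2) = -3387 - (-30)*(-2) = -3387 - 1*60 = -3387 - 60 = -3447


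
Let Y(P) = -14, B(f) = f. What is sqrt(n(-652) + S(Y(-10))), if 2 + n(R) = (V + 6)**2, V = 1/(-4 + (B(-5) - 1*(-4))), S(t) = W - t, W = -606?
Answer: I*sqrt(14009)/5 ≈ 23.672*I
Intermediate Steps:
S(t) = -606 - t
V = -1/5 (V = 1/(-4 + (-5 - 1*(-4))) = 1/(-4 + (-5 + 4)) = 1/(-4 - 1) = 1/(-5) = -1/5 ≈ -0.20000)
n(R) = 791/25 (n(R) = -2 + (-1/5 + 6)**2 = -2 + (29/5)**2 = -2 + 841/25 = 791/25)
sqrt(n(-652) + S(Y(-10))) = sqrt(791/25 + (-606 - 1*(-14))) = sqrt(791/25 + (-606 + 14)) = sqrt(791/25 - 592) = sqrt(-14009/25) = I*sqrt(14009)/5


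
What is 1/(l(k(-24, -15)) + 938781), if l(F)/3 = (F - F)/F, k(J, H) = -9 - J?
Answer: 1/938781 ≈ 1.0652e-6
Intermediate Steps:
l(F) = 0 (l(F) = 3*((F - F)/F) = 3*(0/F) = 3*0 = 0)
1/(l(k(-24, -15)) + 938781) = 1/(0 + 938781) = 1/938781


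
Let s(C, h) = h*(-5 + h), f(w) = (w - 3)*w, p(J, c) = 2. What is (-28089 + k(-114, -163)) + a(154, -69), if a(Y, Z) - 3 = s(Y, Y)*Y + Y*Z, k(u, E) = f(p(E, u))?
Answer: 3494970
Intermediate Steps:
f(w) = w*(-3 + w) (f(w) = (-3 + w)*w = w*(-3 + w))
k(u, E) = -2 (k(u, E) = 2*(-3 + 2) = 2*(-1) = -2)
a(Y, Z) = 3 + Y*Z + Y²*(-5 + Y) (a(Y, Z) = 3 + ((Y*(-5 + Y))*Y + Y*Z) = 3 + (Y²*(-5 + Y) + Y*Z) = 3 + (Y*Z + Y²*(-5 + Y)) = 3 + Y*Z + Y²*(-5 + Y))
(-28089 + k(-114, -163)) + a(154, -69) = (-28089 - 2) + (3 + 154*(-69) + 154²*(-5 + 154)) = -28091 + (3 - 10626 + 23716*149) = -28091 + (3 - 10626 + 3533684) = -28091 + 3523061 = 3494970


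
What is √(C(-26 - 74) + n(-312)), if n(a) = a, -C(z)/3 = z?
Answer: 2*I*√3 ≈ 3.4641*I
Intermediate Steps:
C(z) = -3*z
√(C(-26 - 74) + n(-312)) = √(-3*(-26 - 74) - 312) = √(-3*(-100) - 312) = √(300 - 312) = √(-12) = 2*I*√3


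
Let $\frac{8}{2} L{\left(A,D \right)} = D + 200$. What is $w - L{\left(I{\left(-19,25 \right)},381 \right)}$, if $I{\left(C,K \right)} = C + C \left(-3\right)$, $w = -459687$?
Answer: $- \frac{1839329}{4} \approx -4.5983 \cdot 10^{5}$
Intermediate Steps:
$I{\left(C,K \right)} = - 2 C$ ($I{\left(C,K \right)} = C - 3 C = - 2 C$)
$L{\left(A,D \right)} = 50 + \frac{D}{4}$ ($L{\left(A,D \right)} = \frac{D + 200}{4} = \frac{200 + D}{4} = 50 + \frac{D}{4}$)
$w - L{\left(I{\left(-19,25 \right)},381 \right)} = -459687 - \left(50 + \frac{1}{4} \cdot 381\right) = -459687 - \left(50 + \frac{381}{4}\right) = -459687 - \frac{581}{4} = - \frac{1839329}{4}$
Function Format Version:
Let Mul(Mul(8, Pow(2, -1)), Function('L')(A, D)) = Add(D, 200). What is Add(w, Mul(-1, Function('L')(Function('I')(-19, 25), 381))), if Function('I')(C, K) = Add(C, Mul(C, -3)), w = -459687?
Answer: Rational(-1839329, 4) ≈ -4.5983e+5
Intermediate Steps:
Function('I')(C, K) = Mul(-2, C) (Function('I')(C, K) = Add(C, Mul(-3, C)) = Mul(-2, C))
Function('L')(A, D) = Add(50, Mul(Rational(1, 4), D)) (Function('L')(A, D) = Mul(Rational(1, 4), Add(D, 200)) = Mul(Rational(1, 4), Add(200, D)) = Add(50, Mul(Rational(1, 4), D)))
Add(w, Mul(-1, Function('L')(Function('I')(-19, 25), 381))) = Add(-459687, Mul(-1, Add(50, Mul(Rational(1, 4), 381)))) = Add(-459687, Mul(-1, Add(50, Rational(381, 4)))) = Add(-459687, Mul(-1, Rational(581, 4))) = Add(-459687, Rational(-581, 4)) = Rational(-1839329, 4)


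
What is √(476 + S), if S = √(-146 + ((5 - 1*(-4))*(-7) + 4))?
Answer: √(476 + I*√205) ≈ 21.82 + 0.3281*I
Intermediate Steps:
S = I*√205 (S = √(-146 + ((5 + 4)*(-7) + 4)) = √(-146 + (9*(-7) + 4)) = √(-146 + (-63 + 4)) = √(-146 - 59) = √(-205) = I*√205 ≈ 14.318*I)
√(476 + S) = √(476 + I*√205)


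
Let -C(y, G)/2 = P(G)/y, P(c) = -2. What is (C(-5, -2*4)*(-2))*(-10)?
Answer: -16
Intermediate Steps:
C(y, G) = 4/y (C(y, G) = -(-4)/y = 4/y)
(C(-5, -2*4)*(-2))*(-10) = ((4/(-5))*(-2))*(-10) = ((4*(-⅕))*(-2))*(-10) = -⅘*(-2)*(-10) = (8/5)*(-10) = -16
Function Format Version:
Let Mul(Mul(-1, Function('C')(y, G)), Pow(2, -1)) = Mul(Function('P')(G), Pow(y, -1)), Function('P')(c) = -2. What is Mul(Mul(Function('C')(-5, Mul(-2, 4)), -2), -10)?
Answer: -16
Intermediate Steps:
Function('C')(y, G) = Mul(4, Pow(y, -1)) (Function('C')(y, G) = Mul(-2, Mul(-2, Pow(y, -1))) = Mul(4, Pow(y, -1)))
Mul(Mul(Function('C')(-5, Mul(-2, 4)), -2), -10) = Mul(Mul(Mul(4, Pow(-5, -1)), -2), -10) = Mul(Mul(Mul(4, Rational(-1, 5)), -2), -10) = Mul(Mul(Rational(-4, 5), -2), -10) = Mul(Rational(8, 5), -10) = -16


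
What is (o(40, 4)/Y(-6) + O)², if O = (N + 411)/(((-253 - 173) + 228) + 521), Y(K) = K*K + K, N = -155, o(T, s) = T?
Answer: 4243600/938961 ≈ 4.5195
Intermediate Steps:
Y(K) = K + K² (Y(K) = K² + K = K + K²)
O = 256/323 (O = (-155 + 411)/(((-253 - 173) + 228) + 521) = 256/((-426 + 228) + 521) = 256/(-198 + 521) = 256/323 ≈ 0.79257)
(o(40, 4)/Y(-6) + O)² = (40/((-6*(1 - 6))) + 256/323)² = (40/((-6*(-5))) + 256/323)² = (40/30 + 256/323)² = (40*(1/30) + 256/323)² = (4/3 + 256/323)² = (2060/969)² = 4243600/938961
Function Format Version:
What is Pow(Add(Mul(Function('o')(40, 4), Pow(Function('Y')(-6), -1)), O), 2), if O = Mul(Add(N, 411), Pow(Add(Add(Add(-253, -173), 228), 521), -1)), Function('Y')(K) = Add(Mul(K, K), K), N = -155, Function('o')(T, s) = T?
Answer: Rational(4243600, 938961) ≈ 4.5195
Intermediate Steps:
Function('Y')(K) = Add(K, Pow(K, 2)) (Function('Y')(K) = Add(Pow(K, 2), K) = Add(K, Pow(K, 2)))
O = Rational(256, 323) (O = Mul(Add(-155, 411), Pow(Add(Add(Add(-253, -173), 228), 521), -1)) = Mul(256, Pow(Add(Add(-426, 228), 521), -1)) = Mul(256, Pow(Add(-198, 521), -1)) = Mul(256, Pow(323, -1)) = Mul(256, Rational(1, 323)) = Rational(256, 323) ≈ 0.79257)
Pow(Add(Mul(Function('o')(40, 4), Pow(Function('Y')(-6), -1)), O), 2) = Pow(Add(Mul(40, Pow(Mul(-6, Add(1, -6)), -1)), Rational(256, 323)), 2) = Pow(Add(Mul(40, Pow(Mul(-6, -5), -1)), Rational(256, 323)), 2) = Pow(Add(Mul(40, Pow(30, -1)), Rational(256, 323)), 2) = Pow(Add(Mul(40, Rational(1, 30)), Rational(256, 323)), 2) = Pow(Add(Rational(4, 3), Rational(256, 323)), 2) = Pow(Rational(2060, 969), 2) = Rational(4243600, 938961)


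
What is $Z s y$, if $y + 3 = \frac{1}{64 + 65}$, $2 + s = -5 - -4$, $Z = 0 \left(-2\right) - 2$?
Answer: $- \frac{772}{43} \approx -17.953$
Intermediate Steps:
$Z = -2$ ($Z = 0 - 2 = -2$)
$s = -3$ ($s = -2 - 1 = -3$)
$y = - \frac{386}{129}$ ($y = -3 + \frac{1}{64 + 65} = -3 + \frac{1}{129} = - \frac{386}{129} \approx -2.9922$)
$Z s y = \left(-2\right) \left(-3\right) \left(- \frac{386}{129}\right) = 6 \left(- \frac{386}{129}\right) = - \frac{772}{43}$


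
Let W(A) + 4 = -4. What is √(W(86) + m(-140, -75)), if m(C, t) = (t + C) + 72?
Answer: I*√151 ≈ 12.288*I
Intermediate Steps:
m(C, t) = 72 + C + t (m(C, t) = (C + t) + 72 = 72 + C + t)
W(A) = -8 (W(A) = -4 - 4 = -8)
√(W(86) + m(-140, -75)) = √(-8 + (72 - 140 - 75)) = √(-8 - 143) = √(-151) = I*√151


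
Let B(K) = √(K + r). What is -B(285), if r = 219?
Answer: -6*√14 ≈ -22.450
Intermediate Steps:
B(K) = √(219 + K) (B(K) = √(K + 219) = √(219 + K))
-B(285) = -√(219 + 285) = -√504 = -6*√14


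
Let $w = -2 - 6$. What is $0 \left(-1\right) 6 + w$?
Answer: $-8$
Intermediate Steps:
$w = -8$
$0 \left(-1\right) 6 + w = 0 \left(-1\right) 6 - 8 = 0 \cdot 6 - 8 = 0 - 8 = -8$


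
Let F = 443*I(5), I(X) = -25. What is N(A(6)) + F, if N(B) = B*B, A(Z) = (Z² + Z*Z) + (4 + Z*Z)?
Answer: 1469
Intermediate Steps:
A(Z) = 4 + 3*Z² (A(Z) = (Z² + Z²) + (4 + Z²) = 2*Z² + (4 + Z²) = 4 + 3*Z²)
N(B) = B²
F = -11075 (F = 443*(-25) = -11075)
N(A(6)) + F = (4 + 3*6²)² - 11075 = (4 + 3*36)² - 11075 = (4 + 108)² - 11075 = 112² - 11075 = 12544 - 11075 = 1469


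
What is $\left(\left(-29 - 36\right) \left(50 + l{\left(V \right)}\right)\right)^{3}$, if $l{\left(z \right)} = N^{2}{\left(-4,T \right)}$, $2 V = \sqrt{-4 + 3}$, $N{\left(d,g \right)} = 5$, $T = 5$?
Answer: $-115857421875$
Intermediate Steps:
$V = \frac{i}{2}$ ($V = \frac{\sqrt{-4 + 3}}{2} = \frac{\sqrt{-1}}{2} = \frac{i}{2} \approx 0.5 i$)
$l{\left(z \right)} = 25$ ($l{\left(z \right)} = 5^{2} = 25$)
$\left(\left(-29 - 36\right) \left(50 + l{\left(V \right)}\right)\right)^{3} = \left(\left(-29 - 36\right) \left(50 + 25\right)\right)^{3} = \left(\left(-65\right) 75\right)^{3} = \left(-4875\right)^{3} = -115857421875$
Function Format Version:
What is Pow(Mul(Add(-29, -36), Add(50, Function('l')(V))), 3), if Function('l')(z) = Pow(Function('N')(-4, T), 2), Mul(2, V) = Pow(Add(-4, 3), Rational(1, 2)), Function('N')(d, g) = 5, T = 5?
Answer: -115857421875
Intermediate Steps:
V = Mul(Rational(1, 2), I) (V = Mul(Rational(1, 2), Pow(Add(-4, 3), Rational(1, 2))) = Mul(Rational(1, 2), Pow(-1, Rational(1, 2))) = Mul(Rational(1, 2), I) ≈ Mul(0.50000, I))
Function('l')(z) = 25 (Function('l')(z) = Pow(5, 2) = 25)
Pow(Mul(Add(-29, -36), Add(50, Function('l')(V))), 3) = Pow(Mul(Add(-29, -36), Add(50, 25)), 3) = Pow(Mul(-65, 75), 3) = Pow(-4875, 3) = -115857421875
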